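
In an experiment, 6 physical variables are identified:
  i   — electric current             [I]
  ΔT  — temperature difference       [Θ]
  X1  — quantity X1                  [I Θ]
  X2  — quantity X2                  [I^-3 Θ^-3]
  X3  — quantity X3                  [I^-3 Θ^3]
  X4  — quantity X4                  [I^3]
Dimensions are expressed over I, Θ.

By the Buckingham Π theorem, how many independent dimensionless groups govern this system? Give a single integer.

Dimensional matrix (I×Θ by i×ΔT×X1×X2×X3×X4):
  I: [ 1  0  1 -3 -3  3]
  Θ: [ 0  1  1 -3  3  0]
Echelon form has 2 nonzero rows (pivots: i,ΔT)
6 vars − rank 2 = 4 Π groups

4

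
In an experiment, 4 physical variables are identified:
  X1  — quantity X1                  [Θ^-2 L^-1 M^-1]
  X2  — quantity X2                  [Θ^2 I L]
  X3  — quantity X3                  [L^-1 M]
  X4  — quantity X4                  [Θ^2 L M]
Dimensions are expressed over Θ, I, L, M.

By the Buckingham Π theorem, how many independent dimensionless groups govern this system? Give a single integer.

1

Write exponents as rows Θ,I,L,M / cols X1,X2,X3,X4:
  Θ: [-2  2  0  2]
  I: [ 0  1  0  0]
  L: [-1  1 -1  1]
  M: [-1  0  1  1]
RREF → pivots at {X1,X2,X3} ⇒ r = 3
n=4, r=3 ⇒ 1 dimensionless group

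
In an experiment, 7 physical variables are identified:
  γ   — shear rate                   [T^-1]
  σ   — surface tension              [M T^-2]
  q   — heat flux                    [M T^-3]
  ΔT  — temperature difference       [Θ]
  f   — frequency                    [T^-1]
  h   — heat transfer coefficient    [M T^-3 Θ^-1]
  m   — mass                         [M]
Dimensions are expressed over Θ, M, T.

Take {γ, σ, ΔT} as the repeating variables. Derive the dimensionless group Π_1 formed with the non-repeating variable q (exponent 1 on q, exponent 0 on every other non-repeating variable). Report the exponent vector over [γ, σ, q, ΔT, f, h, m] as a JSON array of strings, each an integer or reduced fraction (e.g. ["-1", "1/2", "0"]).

["-1", "-1", "1", "0", "0", "0", "0"]

Dimensional matrix (Θ×M×T by γ×σ×q×ΔT×f×h×m):
  Θ: [ 0  0  0  1  0 -1  0]
  M: [ 0  1  1  0  0  1  1]
  T: [-1 -2 -3  0 -1 -3  0]
RREF → pivots at {γ,σ,ΔT} ⇒ r = 3
Pivot set = {γ,σ,ΔT}, free = {q,f,h,m}
RREF:
  r0: [   1    0    1    0    1    1   -2]
  r1: [   0    1    1    0    0    1    1]
  r2: [   0    0    0    1    0   -1    0]
Fix exponent of q at 1, f at 0, h at 0, m at 0; solve each RREF row for its pivot's exponent:
  r0: exp(γ) + (1)·1 = 0 ⇒ exp(γ) = -1
  r1: exp(σ) + (1)·1 = 0 ⇒ exp(σ) = -1
  r2: exp(ΔT) + (0)·1 = 0 ⇒ exp(ΔT) = 0
Π_1 = γ^-1 · σ^-1 · q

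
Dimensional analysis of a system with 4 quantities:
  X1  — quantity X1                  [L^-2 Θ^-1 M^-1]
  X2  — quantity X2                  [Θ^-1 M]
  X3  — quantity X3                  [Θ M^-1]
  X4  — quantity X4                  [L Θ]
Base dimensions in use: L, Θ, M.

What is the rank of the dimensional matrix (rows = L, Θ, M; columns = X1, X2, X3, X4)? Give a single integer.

2

Dimensional matrix (L×Θ×M by X1×X2×X3×X4):
  L: [-2  0  0  1]
  Θ: [-1 -1  1  1]
  M: [-1  1 -1  0]
Row reduction gives pivot columns X1,X2; rank = 2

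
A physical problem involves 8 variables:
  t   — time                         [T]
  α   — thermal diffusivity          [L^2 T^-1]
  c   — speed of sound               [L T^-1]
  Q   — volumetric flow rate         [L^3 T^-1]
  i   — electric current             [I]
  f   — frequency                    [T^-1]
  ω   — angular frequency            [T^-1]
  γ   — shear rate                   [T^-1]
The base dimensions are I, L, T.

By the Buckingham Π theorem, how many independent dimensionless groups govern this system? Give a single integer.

Exponent matrix [I,L,T] × [t,α,c,Q,i,f,ω,γ]:
  I: [ 0  0  0  0  1  0  0  0]
  L: [ 0  2  1  3  0  0  0  0]
  T: [ 1 -1 -1 -1  0 -1 -1 -1]
Echelon form has 3 nonzero rows (pivots: t,α,i)
n=8, r=3 ⇒ 5 dimensionless groups

5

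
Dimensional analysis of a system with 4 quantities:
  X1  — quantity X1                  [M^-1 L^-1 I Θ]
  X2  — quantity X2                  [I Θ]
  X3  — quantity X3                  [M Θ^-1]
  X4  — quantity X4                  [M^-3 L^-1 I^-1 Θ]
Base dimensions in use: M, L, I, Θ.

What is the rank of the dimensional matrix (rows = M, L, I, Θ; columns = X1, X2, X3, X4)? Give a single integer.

3

Dimensional matrix (M×L×I×Θ by X1×X2×X3×X4):
  M: [-1  0  1 -3]
  L: [-1  0  0 -1]
  I: [ 1  1  0 -1]
  Θ: [ 1  1 -1  1]
Echelon form has 3 nonzero rows (pivots: X1,X2,X3)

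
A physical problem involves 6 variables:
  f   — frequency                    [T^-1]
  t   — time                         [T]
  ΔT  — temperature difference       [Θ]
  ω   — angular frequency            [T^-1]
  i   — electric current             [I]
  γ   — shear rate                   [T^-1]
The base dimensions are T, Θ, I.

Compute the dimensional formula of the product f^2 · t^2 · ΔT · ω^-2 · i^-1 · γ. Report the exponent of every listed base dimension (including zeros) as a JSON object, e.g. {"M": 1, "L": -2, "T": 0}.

{"T": 1, "Θ": 1, "I": -1}

Write exponents as rows T,Θ,I / cols f,t,ΔT,ω,i,γ:
  T: [-1  1  0 -1  0 -1]
  Θ: [ 0  0  1  0  0  0]
  I: [ 0  0  0  0  1  0]
  [T]: (2)·-1+(2)·1+(1)·0+(-2)·-1+(-1)·0+(1)·-1 = 1
  [Θ]: (2)·0+(2)·0+(1)·1+(-2)·0+(-1)·0+(1)·0 = 1
  [I]: (2)·0+(2)·0+(1)·0+(-2)·0+(-1)·1+(1)·0 = -1
⇒ T Θ I^-1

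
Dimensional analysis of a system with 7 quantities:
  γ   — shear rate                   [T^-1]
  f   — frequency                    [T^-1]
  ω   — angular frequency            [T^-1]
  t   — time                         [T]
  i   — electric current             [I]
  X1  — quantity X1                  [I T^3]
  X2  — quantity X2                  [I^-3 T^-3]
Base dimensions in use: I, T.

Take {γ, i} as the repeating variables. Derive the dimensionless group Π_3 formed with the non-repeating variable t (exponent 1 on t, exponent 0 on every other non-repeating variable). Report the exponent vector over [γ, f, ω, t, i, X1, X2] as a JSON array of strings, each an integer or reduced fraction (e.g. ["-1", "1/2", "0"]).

["1", "0", "0", "1", "0", "0", "0"]

Write exponents as rows I,T / cols γ,f,ω,t,i,X1,X2:
  I: [ 0  0  0  0  1  1 -3]
  T: [-1 -1 -1  1  0  3 -3]
Echelon form has 2 nonzero rows (pivots: γ,i)
Repeat: γ,i; free: f,ω,t,X1,X2
RREF:
  r0: [   1    1    1   -1    0   -3    3]
  r1: [   0    0    0    0    1    1   -3]
Fix exponent of t at 1, f at 0, ω at 0, X1 at 0, X2 at 0; solve each RREF row for its pivot's exponent:
  r0: exp(γ) + (-1)·1 = 0 ⇒ exp(γ) = 1
  r1: exp(i) + (0)·1 = 0 ⇒ exp(i) = 0
Π_3 = γ · t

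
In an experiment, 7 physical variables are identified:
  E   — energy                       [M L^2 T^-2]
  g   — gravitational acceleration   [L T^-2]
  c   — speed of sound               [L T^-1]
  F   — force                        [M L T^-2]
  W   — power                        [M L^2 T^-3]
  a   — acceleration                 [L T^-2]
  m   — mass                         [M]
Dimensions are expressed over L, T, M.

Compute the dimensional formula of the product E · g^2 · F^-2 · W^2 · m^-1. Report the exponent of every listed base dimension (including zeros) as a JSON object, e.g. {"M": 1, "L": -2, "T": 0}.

{"L": 6, "T": -8, "M": 0}

Dimensional matrix (L×T×M by E×g×c×F×W×a×m):
  L: [ 2  1  1  1  2  1  0]
  T: [-2 -2 -1 -2 -3 -2  0]
  M: [ 1  0  0  1  1  0  1]
  [L]: (1)·2+(2)·1+(-2)·1+(2)·2+(-1)·0 = 6
  [T]: (1)·-2+(2)·-2+(-2)·-2+(2)·-3+(-1)·0 = -8
  [M]: (1)·1+(2)·0+(-2)·1+(2)·1+(-1)·1 = 0
⇒ L^6 T^-8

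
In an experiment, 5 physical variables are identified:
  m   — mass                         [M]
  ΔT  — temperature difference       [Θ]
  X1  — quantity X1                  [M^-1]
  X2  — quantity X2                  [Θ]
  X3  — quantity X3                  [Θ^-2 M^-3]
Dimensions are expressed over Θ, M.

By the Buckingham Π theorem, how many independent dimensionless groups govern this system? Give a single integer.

Exponent matrix [Θ,M] × [m,ΔT,X1,X2,X3]:
  Θ: [ 0  1  0  1 -2]
  M: [ 1  0 -1  0 -3]
Row reduction gives pivot columns m,ΔT; rank = 2
n=5, r=2 ⇒ 3 dimensionless groups

3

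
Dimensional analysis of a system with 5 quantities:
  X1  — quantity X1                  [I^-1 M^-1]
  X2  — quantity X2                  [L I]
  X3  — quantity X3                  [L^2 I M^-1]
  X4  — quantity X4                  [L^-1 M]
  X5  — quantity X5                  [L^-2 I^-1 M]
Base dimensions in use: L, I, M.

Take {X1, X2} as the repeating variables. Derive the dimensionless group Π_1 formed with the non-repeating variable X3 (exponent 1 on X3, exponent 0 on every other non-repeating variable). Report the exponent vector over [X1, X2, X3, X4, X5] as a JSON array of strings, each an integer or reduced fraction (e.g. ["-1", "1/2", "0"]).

["-1", "-2", "1", "0", "0"]

Exponent matrix [L,I,M] × [X1,X2,X3,X4,X5]:
  L: [ 0  1  2 -1 -2]
  I: [-1  1  1  0 -1]
  M: [-1  0 -1  1  1]
Echelon form has 2 nonzero rows (pivots: X1,X2)
Pivot set = {X1,X2}, free = {X3,X4,X5}
RREF:
  r0: [   1    0    1   -1   -1]
  r1: [   0    1    2   -1   -2]
  r2: [   0    0    0    0    0]
Fix exponent of X3 at 1, X4 at 0, X5 at 0; solve each RREF row for its pivot's exponent:
  r0: exp(X1) + (1)·1 = 0 ⇒ exp(X1) = -1
  r1: exp(X2) + (2)·1 = 0 ⇒ exp(X2) = -2
Π_1 = X1^-1 · X2^-2 · X3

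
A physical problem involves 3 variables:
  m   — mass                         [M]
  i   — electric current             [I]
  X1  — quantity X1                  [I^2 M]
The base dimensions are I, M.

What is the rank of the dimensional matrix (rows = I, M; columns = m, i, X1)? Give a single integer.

2

Dimensional matrix (I×M by m×i×X1):
  I: [ 0  1  2]
  M: [ 1  0  1]
Echelon form has 2 nonzero rows (pivots: m,i)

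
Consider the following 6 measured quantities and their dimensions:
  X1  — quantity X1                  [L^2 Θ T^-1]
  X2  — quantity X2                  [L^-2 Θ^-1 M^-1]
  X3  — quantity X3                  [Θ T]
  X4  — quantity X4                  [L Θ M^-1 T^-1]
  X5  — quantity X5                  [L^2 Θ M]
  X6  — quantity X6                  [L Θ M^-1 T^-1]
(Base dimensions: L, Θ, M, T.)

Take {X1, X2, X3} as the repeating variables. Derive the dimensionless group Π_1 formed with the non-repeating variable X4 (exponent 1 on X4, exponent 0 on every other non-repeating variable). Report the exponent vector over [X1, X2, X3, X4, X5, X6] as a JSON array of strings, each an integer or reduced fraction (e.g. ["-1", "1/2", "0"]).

Exponent matrix [L,Θ,M,T] × [X1,X2,X3,X4,X5,X6]:
  L: [ 2 -2  0  1  2  1]
  Θ: [ 1 -1  1  1  1  1]
  M: [ 0 -1  0 -1  1 -1]
  T: [-1  0  1 -1  0 -1]
RREF → pivots at {X1,X2,X3} ⇒ r = 3
Repeat: X1,X2,X3; free: X4,X5,X6
RREF:
  r0: [   1    0    0  3/2    0  3/2]
  r1: [   0    1    0    1   -1    1]
  r2: [   0    0    1  1/2    0  1/2]
  r3: [   0    0    0    0    0    0]
Fix exponent of X4 at 1, X5 at 0, X6 at 0; solve each RREF row for its pivot's exponent:
  r0: exp(X1) + (3/2)·1 = 0 ⇒ exp(X1) = -3/2
  r1: exp(X2) + (1)·1 = 0 ⇒ exp(X2) = -1
  r2: exp(X3) + (1/2)·1 = 0 ⇒ exp(X3) = -1/2
Π_1 = X1^(-3/2) · X2^-1 · X3^(-1/2) · X4

["-3/2", "-1", "-1/2", "1", "0", "0"]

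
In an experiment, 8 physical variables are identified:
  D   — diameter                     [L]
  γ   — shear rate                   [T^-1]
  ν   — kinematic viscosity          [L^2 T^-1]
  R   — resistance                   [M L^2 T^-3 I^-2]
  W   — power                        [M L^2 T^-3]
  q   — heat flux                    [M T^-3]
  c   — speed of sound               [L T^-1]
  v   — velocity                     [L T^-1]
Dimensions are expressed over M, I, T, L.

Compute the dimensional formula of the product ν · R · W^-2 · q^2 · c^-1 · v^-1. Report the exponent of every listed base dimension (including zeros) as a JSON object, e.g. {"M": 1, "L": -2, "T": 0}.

{"M": 1, "I": -2, "T": -2, "L": -2}

Exponent matrix [M,I,T,L] × [D,γ,ν,R,W,q,c,v]:
  M: [ 0  0  0  1  1  1  0  0]
  I: [ 0  0  0 -2  0  0  0  0]
  T: [ 0 -1 -1 -3 -3 -3 -1 -1]
  L: [ 1  0  2  2  2  0  1  1]
  [M]: (1)·0+(1)·1+(-2)·1+(2)·1+(-1)·0+(-1)·0 = 1
  [I]: (1)·0+(1)·-2+(-2)·0+(2)·0+(-1)·0+(-1)·0 = -2
  [T]: (1)·-1+(1)·-3+(-2)·-3+(2)·-3+(-1)·-1+(-1)·-1 = -2
  [L]: (1)·2+(1)·2+(-2)·2+(2)·0+(-1)·1+(-1)·1 = -2
⇒ M I^-2 T^-2 L^-2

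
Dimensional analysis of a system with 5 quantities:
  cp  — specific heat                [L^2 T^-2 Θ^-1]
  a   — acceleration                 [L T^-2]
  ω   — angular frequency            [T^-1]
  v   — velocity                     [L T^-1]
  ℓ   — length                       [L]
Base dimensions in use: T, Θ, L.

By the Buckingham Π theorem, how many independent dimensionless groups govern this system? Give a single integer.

Dimensional matrix (T×Θ×L by cp×a×ω×v×ℓ):
  T: [-2 -2 -1 -1  0]
  Θ: [-1  0  0  0  0]
  L: [ 2  1  0  1  1]
RREF → pivots at {cp,a,ω} ⇒ r = 3
Π count = n − r = 5 − 3 = 2

2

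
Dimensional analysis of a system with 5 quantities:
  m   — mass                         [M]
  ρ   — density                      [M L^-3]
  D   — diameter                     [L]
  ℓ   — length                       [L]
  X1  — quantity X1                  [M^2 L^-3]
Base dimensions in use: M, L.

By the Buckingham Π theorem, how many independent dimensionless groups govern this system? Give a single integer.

Write exponents as rows M,L / cols m,ρ,D,ℓ,X1:
  M: [ 1  1  0  0  2]
  L: [ 0 -3  1  1 -3]
Echelon form has 2 nonzero rows (pivots: m,ρ)
Π count = n − r = 5 − 2 = 3

3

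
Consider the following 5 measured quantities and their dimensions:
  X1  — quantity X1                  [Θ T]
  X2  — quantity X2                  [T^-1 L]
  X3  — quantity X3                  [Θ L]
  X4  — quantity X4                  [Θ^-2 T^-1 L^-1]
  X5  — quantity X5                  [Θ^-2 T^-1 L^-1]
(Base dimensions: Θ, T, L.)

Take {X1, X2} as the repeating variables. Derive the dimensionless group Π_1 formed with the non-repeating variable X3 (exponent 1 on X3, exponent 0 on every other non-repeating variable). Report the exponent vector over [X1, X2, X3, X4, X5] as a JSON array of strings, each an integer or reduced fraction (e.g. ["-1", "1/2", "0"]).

Exponent matrix [Θ,T,L] × [X1,X2,X3,X4,X5]:
  Θ: [ 1  0  1 -2 -2]
  T: [ 1 -1  0 -1 -1]
  L: [ 0  1  1 -1 -1]
RREF → pivots at {X1,X2} ⇒ r = 2
Repeat: X1,X2; free: X3,X4,X5
RREF:
  r0: [   1    0    1   -2   -2]
  r1: [   0    1    1   -1   -1]
  r2: [   0    0    0    0    0]
Fix exponent of X3 at 1, X4 at 0, X5 at 0; solve each RREF row for its pivot's exponent:
  r0: exp(X1) + (1)·1 = 0 ⇒ exp(X1) = -1
  r1: exp(X2) + (1)·1 = 0 ⇒ exp(X2) = -1
Π_1 = X1^-1 · X2^-1 · X3

["-1", "-1", "1", "0", "0"]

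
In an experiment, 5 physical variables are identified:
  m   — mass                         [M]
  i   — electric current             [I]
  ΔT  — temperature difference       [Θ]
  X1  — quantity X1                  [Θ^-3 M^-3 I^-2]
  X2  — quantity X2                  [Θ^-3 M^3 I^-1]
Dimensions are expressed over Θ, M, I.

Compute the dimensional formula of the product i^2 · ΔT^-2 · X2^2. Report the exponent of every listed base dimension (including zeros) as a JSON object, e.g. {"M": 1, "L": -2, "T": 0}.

{"Θ": -8, "M": 6, "I": 0}

Dimensional matrix (Θ×M×I by m×i×ΔT×X1×X2):
  Θ: [ 0  0  1 -3 -3]
  M: [ 1  0  0 -3  3]
  I: [ 0  1  0 -2 -1]
  [Θ]: (2)·0+(-2)·1+(2)·-3 = -8
  [M]: (2)·0+(-2)·0+(2)·3 = 6
  [I]: (2)·1+(-2)·0+(2)·-1 = 0
⇒ Θ^-8 M^6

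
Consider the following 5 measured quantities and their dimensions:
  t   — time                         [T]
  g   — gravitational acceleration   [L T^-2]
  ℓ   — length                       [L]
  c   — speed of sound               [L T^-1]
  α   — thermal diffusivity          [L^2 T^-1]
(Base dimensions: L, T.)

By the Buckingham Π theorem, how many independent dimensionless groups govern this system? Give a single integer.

Dimensional matrix (L×T by t×g×ℓ×c×α):
  L: [ 0  1  1  1  2]
  T: [ 1 -2  0 -1 -1]
Echelon form has 2 nonzero rows (pivots: t,g)
5 vars − rank 2 = 3 Π groups

3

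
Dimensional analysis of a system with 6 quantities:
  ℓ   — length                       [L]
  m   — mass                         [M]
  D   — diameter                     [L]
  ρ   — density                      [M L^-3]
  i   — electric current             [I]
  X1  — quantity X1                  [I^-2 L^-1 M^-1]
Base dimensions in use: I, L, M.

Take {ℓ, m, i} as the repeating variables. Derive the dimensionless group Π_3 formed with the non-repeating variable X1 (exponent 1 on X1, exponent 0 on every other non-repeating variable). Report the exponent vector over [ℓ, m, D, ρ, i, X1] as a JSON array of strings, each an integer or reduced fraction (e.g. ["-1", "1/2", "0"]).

["1", "1", "0", "0", "2", "1"]

Write exponents as rows I,L,M / cols ℓ,m,D,ρ,i,X1:
  I: [ 0  0  0  0  1 -2]
  L: [ 1  0  1 -3  0 -1]
  M: [ 0  1  0  1  0 -1]
Row reduction gives pivot columns ℓ,m,i; rank = 3
Pivot set = {ℓ,m,i}, free = {D,ρ,X1}
RREF:
  r0: [   1    0    1   -3    0   -1]
  r1: [   0    1    0    1    0   -1]
  r2: [   0    0    0    0    1   -2]
Fix exponent of X1 at 1, D at 0, ρ at 0; solve each RREF row for its pivot's exponent:
  r0: exp(ℓ) + (-1)·1 = 0 ⇒ exp(ℓ) = 1
  r1: exp(m) + (-1)·1 = 0 ⇒ exp(m) = 1
  r2: exp(i) + (-2)·1 = 0 ⇒ exp(i) = 2
Π_3 = ℓ · m · i^2 · X1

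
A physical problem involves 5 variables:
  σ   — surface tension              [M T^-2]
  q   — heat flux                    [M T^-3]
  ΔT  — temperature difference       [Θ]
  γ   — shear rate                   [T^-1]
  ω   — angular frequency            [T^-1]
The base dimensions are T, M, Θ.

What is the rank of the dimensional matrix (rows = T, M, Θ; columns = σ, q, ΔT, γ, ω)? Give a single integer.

3

Exponent matrix [T,M,Θ] × [σ,q,ΔT,γ,ω]:
  T: [-2 -3  0 -1 -1]
  M: [ 1  1  0  0  0]
  Θ: [ 0  0  1  0  0]
Echelon form has 3 nonzero rows (pivots: σ,q,ΔT)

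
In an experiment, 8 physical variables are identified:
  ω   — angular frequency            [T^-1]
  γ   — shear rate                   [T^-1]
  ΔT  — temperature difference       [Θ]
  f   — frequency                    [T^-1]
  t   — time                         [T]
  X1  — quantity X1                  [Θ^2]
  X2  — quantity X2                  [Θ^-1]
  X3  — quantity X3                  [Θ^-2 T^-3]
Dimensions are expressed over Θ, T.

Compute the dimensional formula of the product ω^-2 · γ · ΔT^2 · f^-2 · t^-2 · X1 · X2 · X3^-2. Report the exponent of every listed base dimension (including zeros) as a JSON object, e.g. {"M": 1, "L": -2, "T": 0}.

Write exponents as rows Θ,T / cols ω,γ,ΔT,f,t,X1,X2,X3:
  Θ: [ 0  0  1  0  0  2 -1 -2]
  T: [-1 -1  0 -1  1  0  0 -3]
  [Θ]: (-2)·0+(1)·0+(2)·1+(-2)·0+(-2)·0+(1)·2+(1)·-1+(-2)·-2 = 7
  [T]: (-2)·-1+(1)·-1+(2)·0+(-2)·-1+(-2)·1+(1)·0+(1)·0+(-2)·-3 = 7
⇒ Θ^7 T^7

{"Θ": 7, "T": 7}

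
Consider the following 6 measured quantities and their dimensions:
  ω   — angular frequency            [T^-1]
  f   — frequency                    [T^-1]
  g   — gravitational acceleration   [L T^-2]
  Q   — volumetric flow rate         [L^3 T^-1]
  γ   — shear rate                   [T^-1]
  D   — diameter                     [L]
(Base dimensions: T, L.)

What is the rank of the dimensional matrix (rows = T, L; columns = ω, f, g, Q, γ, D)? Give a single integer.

2

Exponent matrix [T,L] × [ω,f,g,Q,γ,D]:
  T: [-1 -1 -2 -1 -1  0]
  L: [ 0  0  1  3  0  1]
RREF → pivots at {ω,g} ⇒ r = 2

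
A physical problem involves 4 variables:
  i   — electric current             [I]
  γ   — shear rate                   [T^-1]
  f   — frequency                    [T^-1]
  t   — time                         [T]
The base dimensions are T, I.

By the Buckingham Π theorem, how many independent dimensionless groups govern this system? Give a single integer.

Write exponents as rows T,I / cols i,γ,f,t:
  T: [ 0 -1 -1  1]
  I: [ 1  0  0  0]
RREF → pivots at {i,γ} ⇒ r = 2
4 vars − rank 2 = 2 Π groups

2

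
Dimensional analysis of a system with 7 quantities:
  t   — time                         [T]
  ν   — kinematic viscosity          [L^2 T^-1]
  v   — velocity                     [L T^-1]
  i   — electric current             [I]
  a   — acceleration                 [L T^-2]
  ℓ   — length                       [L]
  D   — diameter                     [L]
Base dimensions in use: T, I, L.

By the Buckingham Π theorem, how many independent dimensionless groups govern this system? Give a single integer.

4

Dimensional matrix (T×I×L by t×ν×v×i×a×ℓ×D):
  T: [ 1 -1 -1  0 -2  0  0]
  I: [ 0  0  0  1  0  0  0]
  L: [ 0  2  1  0  1  1  1]
Echelon form has 3 nonzero rows (pivots: t,ν,i)
7 vars − rank 3 = 4 Π groups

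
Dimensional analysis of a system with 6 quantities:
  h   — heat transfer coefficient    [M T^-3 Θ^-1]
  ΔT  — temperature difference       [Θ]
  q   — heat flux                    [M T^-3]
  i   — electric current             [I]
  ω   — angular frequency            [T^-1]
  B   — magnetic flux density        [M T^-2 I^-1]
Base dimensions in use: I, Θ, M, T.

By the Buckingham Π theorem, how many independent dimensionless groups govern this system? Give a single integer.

Write exponents as rows I,Θ,M,T / cols h,ΔT,q,i,ω,B:
  I: [ 0  0  0  1  0 -1]
  Θ: [-1  1  0  0  0  0]
  M: [ 1  0  1  0  0  1]
  T: [-3  0 -3  0 -1 -2]
Echelon form has 4 nonzero rows (pivots: h,ΔT,i,ω)
6 vars − rank 4 = 2 Π groups

2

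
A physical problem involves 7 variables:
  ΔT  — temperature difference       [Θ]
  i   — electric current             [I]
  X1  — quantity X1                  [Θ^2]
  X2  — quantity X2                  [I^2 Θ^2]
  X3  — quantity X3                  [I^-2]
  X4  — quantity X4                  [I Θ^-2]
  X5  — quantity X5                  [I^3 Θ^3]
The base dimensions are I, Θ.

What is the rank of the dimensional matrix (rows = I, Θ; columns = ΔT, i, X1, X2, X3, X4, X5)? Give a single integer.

2

Dimensional matrix (I×Θ by ΔT×i×X1×X2×X3×X4×X5):
  I: [ 0  1  0  2 -2  1  3]
  Θ: [ 1  0  2  2  0 -2  3]
Echelon form has 2 nonzero rows (pivots: ΔT,i)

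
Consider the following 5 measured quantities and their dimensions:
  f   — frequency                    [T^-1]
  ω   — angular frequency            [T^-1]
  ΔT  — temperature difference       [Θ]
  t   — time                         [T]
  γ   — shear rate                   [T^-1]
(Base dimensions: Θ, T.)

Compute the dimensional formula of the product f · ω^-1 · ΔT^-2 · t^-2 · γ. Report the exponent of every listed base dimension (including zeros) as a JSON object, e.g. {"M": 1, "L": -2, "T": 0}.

Write exponents as rows Θ,T / cols f,ω,ΔT,t,γ:
  Θ: [ 0  0  1  0  0]
  T: [-1 -1  0  1 -1]
  [Θ]: (1)·0+(-1)·0+(-2)·1+(-2)·0+(1)·0 = -2
  [T]: (1)·-1+(-1)·-1+(-2)·0+(-2)·1+(1)·-1 = -3
⇒ Θ^-2 T^-3

{"Θ": -2, "T": -3}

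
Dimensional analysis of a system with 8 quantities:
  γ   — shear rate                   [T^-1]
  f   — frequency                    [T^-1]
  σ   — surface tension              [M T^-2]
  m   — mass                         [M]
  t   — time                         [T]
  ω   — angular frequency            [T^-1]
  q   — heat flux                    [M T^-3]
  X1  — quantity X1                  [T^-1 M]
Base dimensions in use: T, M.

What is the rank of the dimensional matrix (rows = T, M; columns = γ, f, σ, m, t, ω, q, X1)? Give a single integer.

Write exponents as rows T,M / cols γ,f,σ,m,t,ω,q,X1:
  T: [-1 -1 -2  0  1 -1 -3 -1]
  M: [ 0  0  1  1  0  0  1  1]
RREF → pivots at {γ,σ} ⇒ r = 2

2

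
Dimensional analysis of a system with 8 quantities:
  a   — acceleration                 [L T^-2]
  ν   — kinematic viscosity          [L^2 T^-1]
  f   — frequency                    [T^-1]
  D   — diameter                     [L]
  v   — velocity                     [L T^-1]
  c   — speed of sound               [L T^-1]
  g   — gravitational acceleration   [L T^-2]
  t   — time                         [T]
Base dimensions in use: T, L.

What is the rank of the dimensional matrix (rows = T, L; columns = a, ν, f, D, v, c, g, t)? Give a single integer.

Exponent matrix [T,L] × [a,ν,f,D,v,c,g,t]:
  T: [-2 -1 -1  0 -1 -1 -2  1]
  L: [ 1  2  0  1  1  1  1  0]
RREF → pivots at {a,ν} ⇒ r = 2

2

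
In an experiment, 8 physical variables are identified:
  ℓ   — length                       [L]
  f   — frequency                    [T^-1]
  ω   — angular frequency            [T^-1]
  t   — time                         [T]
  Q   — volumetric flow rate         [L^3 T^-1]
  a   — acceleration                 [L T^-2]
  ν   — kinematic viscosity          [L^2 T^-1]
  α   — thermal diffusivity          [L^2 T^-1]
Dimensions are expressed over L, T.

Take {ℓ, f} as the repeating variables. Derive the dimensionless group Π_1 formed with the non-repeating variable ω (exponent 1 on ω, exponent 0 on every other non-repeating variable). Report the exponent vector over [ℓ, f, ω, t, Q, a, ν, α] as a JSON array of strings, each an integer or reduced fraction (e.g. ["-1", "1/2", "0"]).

["0", "-1", "1", "0", "0", "0", "0", "0"]

Dimensional matrix (L×T by ℓ×f×ω×t×Q×a×ν×α):
  L: [ 1  0  0  0  3  1  2  2]
  T: [ 0 -1 -1  1 -1 -2 -1 -1]
Echelon form has 2 nonzero rows (pivots: ℓ,f)
Repeat: ℓ,f; free: ω,t,Q,a,ν,α
RREF:
  r0: [   1    0    0    0    3    1    2    2]
  r1: [   0    1    1   -1    1    2    1    1]
Fix exponent of ω at 1, t at 0, Q at 0, a at 0, ν at 0, α at 0; solve each RREF row for its pivot's exponent:
  r0: exp(ℓ) + (0)·1 = 0 ⇒ exp(ℓ) = 0
  r1: exp(f) + (1)·1 = 0 ⇒ exp(f) = -1
Π_1 = f^-1 · ω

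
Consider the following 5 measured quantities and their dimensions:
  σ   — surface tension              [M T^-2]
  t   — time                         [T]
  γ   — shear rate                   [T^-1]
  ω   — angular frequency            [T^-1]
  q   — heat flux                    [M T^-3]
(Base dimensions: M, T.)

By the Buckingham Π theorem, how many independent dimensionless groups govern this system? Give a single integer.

3

Write exponents as rows M,T / cols σ,t,γ,ω,q:
  M: [ 1  0  0  0  1]
  T: [-2  1 -1 -1 -3]
Row reduction gives pivot columns σ,t; rank = 2
5 vars − rank 2 = 3 Π groups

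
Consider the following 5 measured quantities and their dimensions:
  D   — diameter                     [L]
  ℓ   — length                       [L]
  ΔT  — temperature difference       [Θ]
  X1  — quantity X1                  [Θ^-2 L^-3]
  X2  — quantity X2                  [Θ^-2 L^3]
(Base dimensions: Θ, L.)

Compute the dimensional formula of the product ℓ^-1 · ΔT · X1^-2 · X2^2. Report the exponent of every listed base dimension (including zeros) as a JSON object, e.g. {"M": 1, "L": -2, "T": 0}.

Write exponents as rows Θ,L / cols D,ℓ,ΔT,X1,X2:
  Θ: [ 0  0  1 -2 -2]
  L: [ 1  1  0 -3  3]
  [Θ]: (-1)·0+(1)·1+(-2)·-2+(2)·-2 = 1
  [L]: (-1)·1+(1)·0+(-2)·-3+(2)·3 = 11
⇒ Θ L^11

{"Θ": 1, "L": 11}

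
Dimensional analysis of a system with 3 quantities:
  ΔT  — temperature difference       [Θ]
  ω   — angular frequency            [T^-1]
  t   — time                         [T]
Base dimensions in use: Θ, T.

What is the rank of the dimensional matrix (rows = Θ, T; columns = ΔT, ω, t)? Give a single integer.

2

Exponent matrix [Θ,T] × [ΔT,ω,t]:
  Θ: [ 1  0  0]
  T: [ 0 -1  1]
RREF → pivots at {ΔT,ω} ⇒ r = 2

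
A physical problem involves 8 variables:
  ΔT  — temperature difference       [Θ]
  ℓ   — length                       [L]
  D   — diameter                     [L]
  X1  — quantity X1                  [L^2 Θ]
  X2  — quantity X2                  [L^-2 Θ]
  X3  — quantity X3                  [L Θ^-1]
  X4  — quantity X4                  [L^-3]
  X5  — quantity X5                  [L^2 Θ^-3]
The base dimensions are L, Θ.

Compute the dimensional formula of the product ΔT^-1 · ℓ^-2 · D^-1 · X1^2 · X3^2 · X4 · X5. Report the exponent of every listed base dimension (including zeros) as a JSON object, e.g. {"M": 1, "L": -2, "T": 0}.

{"L": 2, "Θ": -4}

Dimensional matrix (L×Θ by ΔT×ℓ×D×X1×X2×X3×X4×X5):
  L: [ 0  1  1  2 -2  1 -3  2]
  Θ: [ 1  0  0  1  1 -1  0 -3]
  [L]: (-1)·0+(-2)·1+(-1)·1+(2)·2+(2)·1+(1)·-3+(1)·2 = 2
  [Θ]: (-1)·1+(-2)·0+(-1)·0+(2)·1+(2)·-1+(1)·0+(1)·-3 = -4
⇒ L^2 Θ^-4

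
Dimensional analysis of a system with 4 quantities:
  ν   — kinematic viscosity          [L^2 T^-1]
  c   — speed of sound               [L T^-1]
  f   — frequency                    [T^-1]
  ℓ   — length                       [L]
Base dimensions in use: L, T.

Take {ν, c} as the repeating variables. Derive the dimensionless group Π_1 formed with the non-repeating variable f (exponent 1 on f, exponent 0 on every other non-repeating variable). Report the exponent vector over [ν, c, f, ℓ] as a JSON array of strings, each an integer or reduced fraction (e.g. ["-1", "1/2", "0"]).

["1", "-2", "1", "0"]

Write exponents as rows L,T / cols ν,c,f,ℓ:
  L: [ 2  1  0  1]
  T: [-1 -1 -1  0]
Echelon form has 2 nonzero rows (pivots: ν,c)
Pivot set = {ν,c}, free = {f,ℓ}
RREF:
  r0: [   1    0   -1    1]
  r1: [   0    1    2   -1]
Fix exponent of f at 1, ℓ at 0; solve each RREF row for its pivot's exponent:
  r0: exp(ν) + (-1)·1 = 0 ⇒ exp(ν) = 1
  r1: exp(c) + (2)·1 = 0 ⇒ exp(c) = -2
Π_1 = ν · c^-2 · f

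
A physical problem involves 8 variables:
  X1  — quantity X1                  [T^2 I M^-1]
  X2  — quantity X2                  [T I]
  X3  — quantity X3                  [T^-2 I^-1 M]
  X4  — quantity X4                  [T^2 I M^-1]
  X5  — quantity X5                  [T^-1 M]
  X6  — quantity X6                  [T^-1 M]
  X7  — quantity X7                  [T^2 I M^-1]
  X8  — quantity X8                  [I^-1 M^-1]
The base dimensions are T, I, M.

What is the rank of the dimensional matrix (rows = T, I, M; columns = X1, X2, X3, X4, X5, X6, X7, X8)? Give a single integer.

Dimensional matrix (T×I×M by X1×X2×X3×X4×X5×X6×X7×X8):
  T: [ 2  1 -2  2 -1 -1  2  0]
  I: [ 1  1 -1  1  0  0  1 -1]
  M: [-1  0  1 -1  1  1 -1 -1]
RREF → pivots at {X1,X2} ⇒ r = 2

2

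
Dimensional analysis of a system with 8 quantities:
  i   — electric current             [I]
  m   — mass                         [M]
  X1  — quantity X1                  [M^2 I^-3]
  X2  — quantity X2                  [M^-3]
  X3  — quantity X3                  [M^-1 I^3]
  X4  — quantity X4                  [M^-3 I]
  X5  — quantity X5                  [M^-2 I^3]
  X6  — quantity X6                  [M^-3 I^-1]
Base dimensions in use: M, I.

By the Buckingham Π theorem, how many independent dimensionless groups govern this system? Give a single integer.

Dimensional matrix (M×I by i×m×X1×X2×X3×X4×X5×X6):
  M: [ 0  1  2 -3 -1 -3 -2 -3]
  I: [ 1  0 -3  0  3  1  3 -1]
Row reduction gives pivot columns i,m; rank = 2
Π count = n − r = 8 − 2 = 6

6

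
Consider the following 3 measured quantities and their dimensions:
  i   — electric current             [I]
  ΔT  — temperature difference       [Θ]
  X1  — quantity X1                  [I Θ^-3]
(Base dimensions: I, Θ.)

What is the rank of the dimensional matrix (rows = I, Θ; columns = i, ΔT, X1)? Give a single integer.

Write exponents as rows I,Θ / cols i,ΔT,X1:
  I: [ 1  0  1]
  Θ: [ 0  1 -3]
RREF → pivots at {i,ΔT} ⇒ r = 2

2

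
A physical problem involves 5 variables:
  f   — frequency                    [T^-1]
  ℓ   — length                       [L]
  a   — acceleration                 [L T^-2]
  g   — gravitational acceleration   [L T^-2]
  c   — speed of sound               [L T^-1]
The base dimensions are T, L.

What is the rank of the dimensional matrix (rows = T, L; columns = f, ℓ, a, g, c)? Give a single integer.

Dimensional matrix (T×L by f×ℓ×a×g×c):
  T: [-1  0 -2 -2 -1]
  L: [ 0  1  1  1  1]
Row reduction gives pivot columns f,ℓ; rank = 2

2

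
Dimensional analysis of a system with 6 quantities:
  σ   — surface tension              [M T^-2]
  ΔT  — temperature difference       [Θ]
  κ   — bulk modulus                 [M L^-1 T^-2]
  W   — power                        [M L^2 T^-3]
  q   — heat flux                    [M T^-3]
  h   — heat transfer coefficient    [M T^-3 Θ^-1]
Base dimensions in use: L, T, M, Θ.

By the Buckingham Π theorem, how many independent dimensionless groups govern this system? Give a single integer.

2

Dimensional matrix (L×T×M×Θ by σ×ΔT×κ×W×q×h):
  L: [ 0  0 -1  2  0  0]
  T: [-2  0 -2 -3 -3 -3]
  M: [ 1  0  1  1  1  1]
  Θ: [ 0  1  0  0  0 -1]
RREF → pivots at {σ,ΔT,κ,W} ⇒ r = 4
6 vars − rank 4 = 2 Π groups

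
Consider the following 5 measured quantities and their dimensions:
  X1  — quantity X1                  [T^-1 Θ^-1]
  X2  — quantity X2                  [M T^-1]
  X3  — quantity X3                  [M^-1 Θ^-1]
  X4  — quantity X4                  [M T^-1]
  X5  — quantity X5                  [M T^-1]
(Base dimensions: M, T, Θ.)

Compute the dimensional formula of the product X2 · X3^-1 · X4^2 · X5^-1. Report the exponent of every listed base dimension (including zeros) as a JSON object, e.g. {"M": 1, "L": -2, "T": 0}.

Dimensional matrix (M×T×Θ by X1×X2×X3×X4×X5):
  M: [ 0  1 -1  1  1]
  T: [-1 -1  0 -1 -1]
  Θ: [-1  0 -1  0  0]
  [M]: (1)·1+(-1)·-1+(2)·1+(-1)·1 = 3
  [T]: (1)·-1+(-1)·0+(2)·-1+(-1)·-1 = -2
  [Θ]: (1)·0+(-1)·-1+(2)·0+(-1)·0 = 1
⇒ M^3 T^-2 Θ

{"M": 3, "T": -2, "Θ": 1}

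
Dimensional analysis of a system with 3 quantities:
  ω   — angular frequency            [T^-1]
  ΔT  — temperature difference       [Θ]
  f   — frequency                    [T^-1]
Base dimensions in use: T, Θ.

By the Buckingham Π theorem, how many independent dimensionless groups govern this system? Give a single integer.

1

Exponent matrix [T,Θ] × [ω,ΔT,f]:
  T: [-1  0 -1]
  Θ: [ 0  1  0]
Row reduction gives pivot columns ω,ΔT; rank = 2
n=3, r=2 ⇒ 1 dimensionless group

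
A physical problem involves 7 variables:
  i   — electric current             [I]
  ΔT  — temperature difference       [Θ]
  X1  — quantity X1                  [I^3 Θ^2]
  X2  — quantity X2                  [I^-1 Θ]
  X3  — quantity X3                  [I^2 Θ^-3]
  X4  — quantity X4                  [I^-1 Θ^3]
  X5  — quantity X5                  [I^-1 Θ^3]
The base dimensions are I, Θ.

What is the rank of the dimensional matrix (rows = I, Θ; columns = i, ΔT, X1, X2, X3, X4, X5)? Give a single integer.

2

Dimensional matrix (I×Θ by i×ΔT×X1×X2×X3×X4×X5):
  I: [ 1  0  3 -1  2 -1 -1]
  Θ: [ 0  1  2  1 -3  3  3]
Row reduction gives pivot columns i,ΔT; rank = 2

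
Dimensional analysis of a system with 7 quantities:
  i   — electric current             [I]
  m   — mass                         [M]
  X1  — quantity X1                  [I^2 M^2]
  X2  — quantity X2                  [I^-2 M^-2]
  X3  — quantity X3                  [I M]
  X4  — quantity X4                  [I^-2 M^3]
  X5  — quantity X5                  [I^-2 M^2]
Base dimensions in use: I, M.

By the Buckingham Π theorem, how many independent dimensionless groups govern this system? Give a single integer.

Exponent matrix [I,M] × [i,m,X1,X2,X3,X4,X5]:
  I: [ 1  0  2 -2  1 -2 -2]
  M: [ 0  1  2 -2  1  3  2]
RREF → pivots at {i,m} ⇒ r = 2
Π count = n − r = 7 − 2 = 5

5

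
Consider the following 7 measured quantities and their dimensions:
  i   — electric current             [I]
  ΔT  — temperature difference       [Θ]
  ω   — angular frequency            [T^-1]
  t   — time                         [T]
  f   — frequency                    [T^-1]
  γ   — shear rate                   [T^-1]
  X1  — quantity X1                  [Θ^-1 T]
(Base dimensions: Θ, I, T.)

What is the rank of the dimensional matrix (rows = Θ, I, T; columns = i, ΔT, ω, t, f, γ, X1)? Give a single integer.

3

Dimensional matrix (Θ×I×T by i×ΔT×ω×t×f×γ×X1):
  Θ: [ 0  1  0  0  0  0 -1]
  I: [ 1  0  0  0  0  0  0]
  T: [ 0  0 -1  1 -1 -1  1]
Row reduction gives pivot columns i,ΔT,ω; rank = 3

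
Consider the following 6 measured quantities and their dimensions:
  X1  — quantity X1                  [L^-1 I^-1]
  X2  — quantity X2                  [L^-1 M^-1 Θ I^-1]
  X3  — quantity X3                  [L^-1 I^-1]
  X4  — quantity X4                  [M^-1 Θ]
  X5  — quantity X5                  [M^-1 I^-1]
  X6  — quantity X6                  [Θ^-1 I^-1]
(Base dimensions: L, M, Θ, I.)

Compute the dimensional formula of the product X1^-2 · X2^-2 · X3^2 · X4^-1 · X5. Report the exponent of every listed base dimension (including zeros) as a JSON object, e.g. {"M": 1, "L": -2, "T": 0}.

Dimensional matrix (L×M×Θ×I by X1×X2×X3×X4×X5×X6):
  L: [-1 -1 -1  0  0  0]
  M: [ 0 -1  0 -1 -1  0]
  Θ: [ 0  1  0  1  0 -1]
  I: [-1 -1 -1  0 -1 -1]
  [L]: (-2)·-1+(-2)·-1+(2)·-1+(-1)·0+(1)·0 = 2
  [M]: (-2)·0+(-2)·-1+(2)·0+(-1)·-1+(1)·-1 = 2
  [Θ]: (-2)·0+(-2)·1+(2)·0+(-1)·1+(1)·0 = -3
  [I]: (-2)·-1+(-2)·-1+(2)·-1+(-1)·0+(1)·-1 = 1
⇒ L^2 M^2 Θ^-3 I

{"L": 2, "M": 2, "Θ": -3, "I": 1}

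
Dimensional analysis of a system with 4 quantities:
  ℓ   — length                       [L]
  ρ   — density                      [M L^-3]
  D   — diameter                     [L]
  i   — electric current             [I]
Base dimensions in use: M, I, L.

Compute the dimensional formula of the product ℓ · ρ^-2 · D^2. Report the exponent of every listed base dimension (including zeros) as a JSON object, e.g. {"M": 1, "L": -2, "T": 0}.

{"M": -2, "I": 0, "L": 9}

Exponent matrix [M,I,L] × [ℓ,ρ,D,i]:
  M: [ 0  1  0  0]
  I: [ 0  0  0  1]
  L: [ 1 -3  1  0]
  [M]: (1)·0+(-2)·1+(2)·0 = -2
  [I]: (1)·0+(-2)·0+(2)·0 = 0
  [L]: (1)·1+(-2)·-3+(2)·1 = 9
⇒ M^-2 L^9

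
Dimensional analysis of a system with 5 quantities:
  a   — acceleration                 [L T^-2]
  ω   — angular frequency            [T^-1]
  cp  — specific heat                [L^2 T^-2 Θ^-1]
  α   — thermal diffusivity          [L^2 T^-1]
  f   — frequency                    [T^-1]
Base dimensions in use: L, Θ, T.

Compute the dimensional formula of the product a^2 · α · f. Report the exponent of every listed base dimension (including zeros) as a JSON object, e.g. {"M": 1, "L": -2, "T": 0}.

Write exponents as rows L,Θ,T / cols a,ω,cp,α,f:
  L: [ 1  0  2  2  0]
  Θ: [ 0  0 -1  0  0]
  T: [-2 -1 -2 -1 -1]
  [L]: (2)·1+(1)·2+(1)·0 = 4
  [Θ]: (2)·0+(1)·0+(1)·0 = 0
  [T]: (2)·-2+(1)·-1+(1)·-1 = -6
⇒ L^4 T^-6

{"L": 4, "Θ": 0, "T": -6}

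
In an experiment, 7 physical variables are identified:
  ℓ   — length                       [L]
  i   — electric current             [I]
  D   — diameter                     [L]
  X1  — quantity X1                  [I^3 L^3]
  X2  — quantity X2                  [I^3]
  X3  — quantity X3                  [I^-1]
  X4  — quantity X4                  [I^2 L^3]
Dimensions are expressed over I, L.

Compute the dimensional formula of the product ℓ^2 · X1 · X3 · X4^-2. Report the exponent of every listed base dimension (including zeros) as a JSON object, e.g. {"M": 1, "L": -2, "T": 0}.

Write exponents as rows I,L / cols ℓ,i,D,X1,X2,X3,X4:
  I: [ 0  1  0  3  3 -1  2]
  L: [ 1  0  1  3  0  0  3]
  [I]: (2)·0+(1)·3+(1)·-1+(-2)·2 = -2
  [L]: (2)·1+(1)·3+(1)·0+(-2)·3 = -1
⇒ I^-2 L^-1

{"I": -2, "L": -1}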